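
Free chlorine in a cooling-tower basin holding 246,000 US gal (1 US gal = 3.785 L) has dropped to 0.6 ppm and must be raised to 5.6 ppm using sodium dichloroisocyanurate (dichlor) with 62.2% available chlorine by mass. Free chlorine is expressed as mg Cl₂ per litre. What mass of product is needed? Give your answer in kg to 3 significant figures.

Volume: 246,000 US gal × 3.785 L/gal = 931,110 L.
Chlorine deficit: 5.6 − 0.6 = 5 ppm = 5 mg/L as Cl₂.
Cl₂ equivalent needed: 5 mg/L × 931,110 L = 4,656,000 mg = 4656 g.
Product at 62.2% available chlorine: 4656 / 0.622 = 7485 g.

7.48 kg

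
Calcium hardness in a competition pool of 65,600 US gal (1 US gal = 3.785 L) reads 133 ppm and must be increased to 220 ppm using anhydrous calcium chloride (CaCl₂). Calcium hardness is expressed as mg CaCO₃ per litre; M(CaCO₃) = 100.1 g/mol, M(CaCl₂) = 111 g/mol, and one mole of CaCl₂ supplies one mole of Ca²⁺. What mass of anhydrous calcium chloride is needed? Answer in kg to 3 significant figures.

Volume: 65,600 US gal × 3.785 L/gal = 248,296 L.
Hardness to add: (220 − 133) = 87 mg/L as CaCO₃ × 248,296 L = 21,600 g as CaCO₃.
Moles of Ca²⁺ (1 mol Ca²⁺ ≡ 1 mol CaCO₃): 21,600 / 100.1 g/mol = 215.8 mol.
Mass of CaCl₂: 215.8 × 111 = 23,950 g.

24.0 kg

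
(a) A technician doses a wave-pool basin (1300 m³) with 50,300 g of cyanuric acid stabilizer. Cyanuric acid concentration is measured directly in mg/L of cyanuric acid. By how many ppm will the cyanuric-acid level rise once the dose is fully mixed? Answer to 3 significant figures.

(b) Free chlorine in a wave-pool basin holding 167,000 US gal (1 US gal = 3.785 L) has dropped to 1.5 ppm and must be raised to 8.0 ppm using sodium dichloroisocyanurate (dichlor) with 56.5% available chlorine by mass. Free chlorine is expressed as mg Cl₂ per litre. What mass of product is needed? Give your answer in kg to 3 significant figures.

(a) 38.7 ppm; (b) 7.27 kg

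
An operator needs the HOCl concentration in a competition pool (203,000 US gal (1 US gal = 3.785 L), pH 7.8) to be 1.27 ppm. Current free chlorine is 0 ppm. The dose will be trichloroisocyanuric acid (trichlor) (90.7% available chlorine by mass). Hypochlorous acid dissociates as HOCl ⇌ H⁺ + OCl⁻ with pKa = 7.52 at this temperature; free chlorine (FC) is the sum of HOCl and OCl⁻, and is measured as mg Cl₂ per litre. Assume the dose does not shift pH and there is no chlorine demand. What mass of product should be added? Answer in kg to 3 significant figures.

Volume: 203,000 US gal × 3.785 L/gal = 768,355 L.
[OCl⁻]/[HOCl] = 10^(pH − pKa) = 10^(7.8 − 7.52) = 1.905; fraction as HOCl = 1/(1 + 1.905) = 0.3442.
Free chlorine required for 1.27 ppm HOCl: 1.27 / 0.3442 = 3.69 ppm.
FC to add: 3.69 − 0 = 3.69 mg/L as Cl₂.
Cl₂ equivalent: 3.69 mg/L × 768,355 L = 2835 g.
Product at 90.7% available Cl: 2835 / 0.907 = 3126 g.

3.13 kg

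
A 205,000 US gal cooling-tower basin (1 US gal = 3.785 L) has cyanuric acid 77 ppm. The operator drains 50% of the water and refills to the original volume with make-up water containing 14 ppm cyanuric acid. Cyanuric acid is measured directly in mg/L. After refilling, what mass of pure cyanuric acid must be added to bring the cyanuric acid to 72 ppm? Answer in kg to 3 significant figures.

20.6 kg

Volume: 205,000 US gal × 3.785 L/gal = 775,925 L.
After draining 50% and refilling: 77 × 0.50 + 14 × 0.50 = 45.5 ppm.
Deficit to target: 72 − 45.5 = 26.5 mg/L.
Mass: 26.5 mg/L × 775,925 L = 20,560 g cyanuric acid.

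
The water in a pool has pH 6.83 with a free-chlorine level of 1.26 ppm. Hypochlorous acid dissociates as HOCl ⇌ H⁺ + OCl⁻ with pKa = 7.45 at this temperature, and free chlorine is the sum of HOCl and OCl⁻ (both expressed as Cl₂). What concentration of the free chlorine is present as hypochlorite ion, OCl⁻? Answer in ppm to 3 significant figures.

0.244 ppm

[OCl⁻]/[HOCl] = 10^(pH − pKa) = 10^(6.83 − 7.45) = 10^-0.62 = 0.2399.
Fraction as HOCl = 1 / (1 + 0.2399) = 0.8065.
OCl⁻ = (1 − 0.8065) × 1.26 ppm = 0.2438 ppm.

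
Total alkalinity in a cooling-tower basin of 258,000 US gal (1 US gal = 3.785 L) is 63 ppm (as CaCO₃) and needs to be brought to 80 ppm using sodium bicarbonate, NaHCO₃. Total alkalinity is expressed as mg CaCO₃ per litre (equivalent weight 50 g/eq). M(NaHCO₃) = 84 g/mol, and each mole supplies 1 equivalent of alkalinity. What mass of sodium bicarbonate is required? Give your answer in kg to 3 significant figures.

Volume: 258,000 US gal × 3.785 L/gal = 976,530 L.
Alkalinity to add: (80 − 63) = 17 mg/L as CaCO₃ × 976,530 L = 16,600 g as CaCO₃.
Equivalents: 16,600 g ÷ 50 g/eq = 332 eq.
NaHCO₃ supplies 1 eq per mole → 332 mol.
Mass: 332 mol × 84 g/mol = 27,890 g.

27.9 kg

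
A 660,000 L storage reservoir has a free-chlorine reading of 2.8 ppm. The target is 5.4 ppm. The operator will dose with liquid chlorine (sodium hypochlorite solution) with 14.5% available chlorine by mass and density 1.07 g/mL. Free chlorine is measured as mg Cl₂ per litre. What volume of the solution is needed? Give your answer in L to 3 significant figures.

11.1 L

Chlorine deficit: 5.4 − 2.8 = 2.6 ppm = 2.6 mg/L as Cl₂.
Cl₂ equivalent needed: 2.6 mg/L × 660,000 L = 1,716,000 mg = 1716 g.
Product at 14.5% available chlorine: 1716 / 0.145 = 11,830 g.
Volume at density 1.07 g/mL: 11,830 g ÷ 1.07 g/mL = 11,060 mL.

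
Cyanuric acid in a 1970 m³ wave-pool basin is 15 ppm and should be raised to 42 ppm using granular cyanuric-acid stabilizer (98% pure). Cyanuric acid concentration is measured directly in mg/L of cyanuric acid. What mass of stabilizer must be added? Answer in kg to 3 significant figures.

Volume: 1970 m³ = 1,970,000 L.
CYA to add: (42 − 15) = 27 mg/L × 1,970,000 L = 53,190 g cyanuric acid.
At 98% purity: 53,190 / 0.98 = 54,280 g product.

54.3 kg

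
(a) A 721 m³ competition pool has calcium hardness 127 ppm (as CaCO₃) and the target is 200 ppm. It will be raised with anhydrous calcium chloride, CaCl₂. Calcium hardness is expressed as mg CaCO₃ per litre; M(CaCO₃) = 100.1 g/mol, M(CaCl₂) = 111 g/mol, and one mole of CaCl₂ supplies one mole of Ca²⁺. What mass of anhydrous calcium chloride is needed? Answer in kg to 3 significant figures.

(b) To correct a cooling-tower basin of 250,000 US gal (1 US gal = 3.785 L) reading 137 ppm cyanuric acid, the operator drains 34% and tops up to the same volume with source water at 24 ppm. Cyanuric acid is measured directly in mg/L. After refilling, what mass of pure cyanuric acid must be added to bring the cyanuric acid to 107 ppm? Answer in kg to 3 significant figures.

(a) Volume: 721 m³ = 721,000 L.
(a) Hardness to add: (200 − 127) = 73 mg/L as CaCO₃ × 721,000 L = 52,630 g as CaCO₃.
(a) Moles of Ca²⁺ (1 mol Ca²⁺ ≡ 1 mol CaCO₃): 52,630 / 100.1 g/mol = 525.8 mol.
(a) Mass of CaCl₂: 525.8 × 111 = 58,360 g.

(b) Volume: 250,000 US gal × 3.785 L/gal = 946,250 L.
(b) After draining 34% and refilling: 137 × 0.66 + 24 × 0.34 = 98.58 ppm.
(b) Deficit to target: 107 − 98.58 = 8.42 mg/L.
(b) Mass: 8.42 mg/L × 946,250 L = 7967 g cyanuric acid.

(a) 58.4 kg; (b) 7.97 kg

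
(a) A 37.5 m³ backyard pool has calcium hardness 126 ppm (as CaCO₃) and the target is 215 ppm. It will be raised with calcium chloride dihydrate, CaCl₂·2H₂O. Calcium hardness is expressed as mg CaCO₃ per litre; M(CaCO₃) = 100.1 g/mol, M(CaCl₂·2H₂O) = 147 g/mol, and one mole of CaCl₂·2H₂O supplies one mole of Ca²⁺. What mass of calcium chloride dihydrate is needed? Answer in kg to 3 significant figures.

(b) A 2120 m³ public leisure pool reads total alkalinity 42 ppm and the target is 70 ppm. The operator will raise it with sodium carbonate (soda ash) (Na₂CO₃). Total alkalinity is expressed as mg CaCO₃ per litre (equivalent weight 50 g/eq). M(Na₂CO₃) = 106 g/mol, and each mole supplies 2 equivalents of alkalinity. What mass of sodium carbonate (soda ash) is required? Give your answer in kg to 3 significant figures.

(a) 4.90 kg; (b) 62.9 kg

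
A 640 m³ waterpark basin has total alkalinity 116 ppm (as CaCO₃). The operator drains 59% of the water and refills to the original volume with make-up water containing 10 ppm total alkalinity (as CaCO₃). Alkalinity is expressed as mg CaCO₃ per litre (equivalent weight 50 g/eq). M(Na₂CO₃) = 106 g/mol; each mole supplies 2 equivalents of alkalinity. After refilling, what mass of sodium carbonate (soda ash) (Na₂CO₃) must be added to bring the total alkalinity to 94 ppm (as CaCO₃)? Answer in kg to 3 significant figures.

27.5 kg

Volume: 640 m³ = 640,000 L.
After draining 59% and refilling: 116 × 0.41 + 10 × 0.59 = 53.46 ppm.
Deficit to target: 94 − 53.46 = 40.54 mg/L.
As CaCO₃: 40.54 mg/L × 640,000 L = 25,950 g; ÷ 50 g/eq ÷ 2 = 259.5 mol Na₂CO₃.
Mass: 259.5 × 106 = 27,500 g.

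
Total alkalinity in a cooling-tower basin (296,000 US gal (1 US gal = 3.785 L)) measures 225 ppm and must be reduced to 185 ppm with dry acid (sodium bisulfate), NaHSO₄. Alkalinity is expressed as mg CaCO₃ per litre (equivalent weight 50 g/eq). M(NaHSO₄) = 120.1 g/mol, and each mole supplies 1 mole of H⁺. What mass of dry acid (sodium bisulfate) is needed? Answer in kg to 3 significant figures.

108 kg

Volume: 296,000 US gal × 3.785 L/gal = 1,120,360 L.
Alkalinity to neutralize: (225 − 185) = 40 mg/L as CaCO₃ × 1,120,360 L = 44,810 g as CaCO₃.
Equivalents of H⁺ required: 44,810 ÷ 50 g/eq = 896.3 eq = 896.3 mol NaHSO₄.
Mass of NaHSO₄: 896.3 × 120.1 = 107,600 g.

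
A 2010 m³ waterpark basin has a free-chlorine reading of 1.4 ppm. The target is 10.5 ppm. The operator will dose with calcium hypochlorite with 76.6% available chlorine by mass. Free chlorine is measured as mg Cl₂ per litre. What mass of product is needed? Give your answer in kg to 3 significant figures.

Volume: 2010 m³ = 2,010,000 L.
Chlorine deficit: 10.5 − 1.4 = 9.1 ppm = 9.1 mg/L as Cl₂.
Cl₂ equivalent needed: 9.1 mg/L × 2,010,000 L = 18,290,000 mg = 18,290 g.
Product at 76.6% available chlorine: 18,290 / 0.766 = 23,880 g.

23.9 kg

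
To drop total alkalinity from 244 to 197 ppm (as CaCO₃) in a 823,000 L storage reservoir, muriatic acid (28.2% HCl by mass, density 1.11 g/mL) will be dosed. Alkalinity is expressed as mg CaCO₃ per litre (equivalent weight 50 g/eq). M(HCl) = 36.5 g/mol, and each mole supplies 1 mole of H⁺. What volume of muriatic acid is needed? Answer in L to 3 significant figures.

90.2 L

Alkalinity to neutralize: (244 − 197) = 47 mg/L as CaCO₃ × 823,000 L = 38,680 g as CaCO₃.
Equivalents of H⁺ required: 38,680 ÷ 50 g/eq = 773.6 eq = 773.6 mol HCl.
Mass of HCl: 773.6 × 36.5 = 28,240 g.
Mass of 28.2% solution: 28,240 / 0.282 = 100,100 g.
Volume: 100,100 g ÷ 1.11 g/mL = 90,210 mL.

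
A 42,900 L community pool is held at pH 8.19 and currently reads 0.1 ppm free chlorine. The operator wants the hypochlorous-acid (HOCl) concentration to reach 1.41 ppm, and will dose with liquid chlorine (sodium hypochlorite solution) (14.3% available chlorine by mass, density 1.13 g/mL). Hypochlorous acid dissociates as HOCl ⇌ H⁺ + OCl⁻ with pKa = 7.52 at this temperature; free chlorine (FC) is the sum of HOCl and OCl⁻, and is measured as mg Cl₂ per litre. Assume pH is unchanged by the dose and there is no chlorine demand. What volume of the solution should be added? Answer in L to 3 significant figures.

2.10 L

[OCl⁻]/[HOCl] = 10^(pH − pKa) = 10^(8.19 − 7.52) = 4.677; fraction as HOCl = 1/(1 + 4.677) = 0.1761.
Free chlorine required for 1.41 ppm HOCl: 1.41 / 0.1761 = 8.005 ppm.
FC to add: 8.005 − 0.1 = 7.905 mg/L as Cl₂.
Cl₂ equivalent: 7.905 mg/L × 42,900 L = 339.1 g.
Product at 14.3% available Cl: 339.1 / 0.143 = 2372 g.
Volume: 2372 g ÷ 1.13 g/mL = 2099 mL.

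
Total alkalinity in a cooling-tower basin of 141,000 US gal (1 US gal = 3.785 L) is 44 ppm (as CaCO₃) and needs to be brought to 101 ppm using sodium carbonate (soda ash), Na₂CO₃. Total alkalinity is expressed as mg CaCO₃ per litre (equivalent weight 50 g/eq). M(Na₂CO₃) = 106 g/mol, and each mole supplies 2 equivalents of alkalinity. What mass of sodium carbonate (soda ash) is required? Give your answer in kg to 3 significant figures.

32.2 kg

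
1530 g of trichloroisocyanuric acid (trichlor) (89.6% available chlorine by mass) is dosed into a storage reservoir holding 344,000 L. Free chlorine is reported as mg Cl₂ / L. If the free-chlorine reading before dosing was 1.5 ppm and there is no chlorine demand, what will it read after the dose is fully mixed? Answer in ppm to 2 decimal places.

5.49 ppm

Available chlorine delivered: 1530 g × 0.896 = 1371 g as Cl₂.
Concentration rise: 1371 g / 344,000 L = 3.985 mg/L = 3.99 ppm.
Final FC: 1.5 + 3.99 = 5.49 ppm.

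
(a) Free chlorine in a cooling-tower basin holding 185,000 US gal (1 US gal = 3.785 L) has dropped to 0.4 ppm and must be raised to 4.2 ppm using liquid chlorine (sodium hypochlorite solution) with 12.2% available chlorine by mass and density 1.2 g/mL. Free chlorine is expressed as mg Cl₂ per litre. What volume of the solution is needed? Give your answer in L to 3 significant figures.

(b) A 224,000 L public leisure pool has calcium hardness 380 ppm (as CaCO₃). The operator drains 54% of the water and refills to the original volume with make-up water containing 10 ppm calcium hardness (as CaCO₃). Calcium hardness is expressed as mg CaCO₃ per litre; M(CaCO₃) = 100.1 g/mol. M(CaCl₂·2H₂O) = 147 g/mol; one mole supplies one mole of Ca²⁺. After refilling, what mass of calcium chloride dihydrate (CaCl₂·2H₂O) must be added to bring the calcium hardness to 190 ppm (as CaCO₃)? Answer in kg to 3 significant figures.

(a) Volume: 185,000 US gal × 3.785 L/gal = 700,225 L.
(a) Chlorine deficit: 4.2 − 0.4 = 3.8 ppm = 3.8 mg/L as Cl₂.
(a) Cl₂ equivalent needed: 3.8 mg/L × 700,225 L = 2,661,000 mg = 2661 g.
(a) Product at 12.2% available chlorine: 2661 / 0.122 = 21,810 g.
(a) Volume at density 1.2 g/mL: 21,810 g ÷ 1.2 g/mL = 18,180 mL.

(b) After draining 54% and refilling: 380 × 0.46 + 10 × 0.54 = 180.2 ppm.
(b) Deficit to target: 190 − 180.2 = 9.8 mg/L.
(b) As CaCO₃: 9.8 mg/L × 224,000 L = 2195 g; ÷ 100.1 = 21.93 mol Ca²⁺.
(b) Mass: 21.93 × 147 = 3224 g.

(a) 18.2 L; (b) 3.22 kg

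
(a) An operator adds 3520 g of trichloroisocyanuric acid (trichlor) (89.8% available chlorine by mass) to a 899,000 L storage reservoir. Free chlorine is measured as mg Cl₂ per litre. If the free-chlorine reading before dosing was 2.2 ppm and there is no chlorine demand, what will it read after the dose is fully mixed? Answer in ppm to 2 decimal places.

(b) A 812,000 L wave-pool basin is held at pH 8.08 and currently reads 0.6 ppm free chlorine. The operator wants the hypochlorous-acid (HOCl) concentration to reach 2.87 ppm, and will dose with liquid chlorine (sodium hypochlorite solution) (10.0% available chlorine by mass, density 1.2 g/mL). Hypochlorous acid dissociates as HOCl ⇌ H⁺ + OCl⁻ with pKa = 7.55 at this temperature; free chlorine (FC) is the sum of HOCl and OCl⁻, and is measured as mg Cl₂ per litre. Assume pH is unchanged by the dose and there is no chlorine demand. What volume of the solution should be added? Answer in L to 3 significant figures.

(a) Available chlorine delivered: 3520 g × 0.898 = 3161 g as Cl₂.
(a) Concentration rise: 3161 g / 899,000 L = 3.516 mg/L = 3.52 ppm.
(a) Final FC: 2.2 + 3.52 = 5.72 ppm.

(b) [OCl⁻]/[HOCl] = 10^(pH − pKa) = 10^(8.08 − 7.55) = 3.388; fraction as HOCl = 1/(1 + 3.388) = 0.2279.
(b) Free chlorine required for 2.87 ppm HOCl: 2.87 / 0.2279 = 12.59 ppm.
(b) FC to add: 12.59 − 0.6 = 11.99 mg/L as Cl₂.
(b) Cl₂ equivalent: 11.99 mg/L × 812,000 L = 9740 g.
(b) Product at 10.0% available Cl: 9740 / 0.1 = 97,400 g.
(b) Volume: 97,400 g ÷ 1.2 g/mL = 81,160 mL.

(a) 5.72 ppm; (b) 81.2 L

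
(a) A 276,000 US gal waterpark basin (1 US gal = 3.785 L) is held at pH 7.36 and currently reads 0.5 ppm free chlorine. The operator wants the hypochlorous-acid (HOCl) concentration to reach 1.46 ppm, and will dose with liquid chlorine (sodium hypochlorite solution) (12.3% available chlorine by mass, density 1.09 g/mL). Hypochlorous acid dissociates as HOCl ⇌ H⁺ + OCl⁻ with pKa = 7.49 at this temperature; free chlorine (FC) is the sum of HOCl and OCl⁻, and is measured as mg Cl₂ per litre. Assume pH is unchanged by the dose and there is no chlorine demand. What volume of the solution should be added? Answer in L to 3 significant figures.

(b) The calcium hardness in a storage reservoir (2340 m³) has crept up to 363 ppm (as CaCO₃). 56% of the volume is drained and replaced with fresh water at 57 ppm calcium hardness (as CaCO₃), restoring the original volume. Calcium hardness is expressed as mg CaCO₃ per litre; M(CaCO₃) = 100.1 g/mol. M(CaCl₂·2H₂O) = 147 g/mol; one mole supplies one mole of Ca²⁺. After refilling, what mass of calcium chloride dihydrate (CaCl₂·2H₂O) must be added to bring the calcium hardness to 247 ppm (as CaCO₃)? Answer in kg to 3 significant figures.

(a) 15.9 L; (b) 190 kg

(a) Volume: 276,000 US gal × 3.785 L/gal = 1,044,660 L.
(a) [OCl⁻]/[HOCl] = 10^(pH − pKa) = 10^(7.36 − 7.49) = 0.7413; fraction as HOCl = 1/(1 + 0.7413) = 0.5743.
(a) Free chlorine required for 1.46 ppm HOCl: 1.46 / 0.5743 = 2.542 ppm.
(a) FC to add: 2.542 − 0.5 = 2.042 mg/L as Cl₂.
(a) Cl₂ equivalent: 2.042 mg/L × 1,044,660 L = 2134 g.
(a) Product at 12.3% available Cl: 2134 / 0.123 = 17,350 g.
(a) Volume: 17,350 g ÷ 1.09 g/mL = 15,910 mL.

(b) Volume: 2340 m³ = 2,340,000 L.
(b) After draining 56% and refilling: 363 × 0.44 + 57 × 0.56 = 191.64 ppm.
(b) Deficit to target: 247 − 191.64 = 55.36 mg/L.
(b) As CaCO₃: 55.36 mg/L × 2,340,000 L = 129,500 g; ÷ 100.1 = 1294 mol Ca²⁺.
(b) Mass: 1294 × 147 = 190,200 g.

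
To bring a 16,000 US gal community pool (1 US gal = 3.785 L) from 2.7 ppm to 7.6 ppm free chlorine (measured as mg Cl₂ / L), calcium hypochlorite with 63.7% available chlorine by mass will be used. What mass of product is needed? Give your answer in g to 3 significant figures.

Volume: 16,000 US gal × 3.785 L/gal = 60,560 L.
Chlorine deficit: 7.6 − 2.7 = 4.9 ppm = 4.9 mg/L as Cl₂.
Cl₂ equivalent needed: 4.9 mg/L × 60,560 L = 296,700 mg = 296.7 g.
Product at 63.7% available chlorine: 296.7 / 0.637 = 465.8 g.

466 g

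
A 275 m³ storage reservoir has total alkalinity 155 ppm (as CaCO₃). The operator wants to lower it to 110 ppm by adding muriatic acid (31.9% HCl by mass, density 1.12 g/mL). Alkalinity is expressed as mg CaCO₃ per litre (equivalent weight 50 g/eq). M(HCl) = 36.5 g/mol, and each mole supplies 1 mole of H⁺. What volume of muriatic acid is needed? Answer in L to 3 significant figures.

Volume: 275 m³ = 275,000 L.
Alkalinity to neutralize: (155 − 110) = 45 mg/L as CaCO₃ × 275,000 L = 12,380 g as CaCO₃.
Equivalents of H⁺ required: 12,380 ÷ 50 g/eq = 247.5 eq = 247.5 mol HCl.
Mass of HCl: 247.5 × 36.5 = 9034 g.
Mass of 31.9% solution: 9034 / 0.319 = 28,320 g.
Volume: 28,320 g ÷ 1.12 g/mL = 25,280 mL.

25.3 L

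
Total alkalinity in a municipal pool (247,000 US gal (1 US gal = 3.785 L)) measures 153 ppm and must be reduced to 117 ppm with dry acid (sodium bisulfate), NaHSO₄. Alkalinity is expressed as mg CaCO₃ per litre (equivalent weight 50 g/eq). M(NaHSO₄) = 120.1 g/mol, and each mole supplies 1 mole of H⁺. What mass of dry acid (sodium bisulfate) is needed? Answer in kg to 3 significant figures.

Volume: 247,000 US gal × 3.785 L/gal = 934,895 L.
Alkalinity to neutralize: (153 − 117) = 36 mg/L as CaCO₃ × 934,895 L = 33,660 g as CaCO₃.
Equivalents of H⁺ required: 33,660 ÷ 50 g/eq = 673.1 eq = 673.1 mol NaHSO₄.
Mass of NaHSO₄: 673.1 × 120.1 = 80,840 g.

80.8 kg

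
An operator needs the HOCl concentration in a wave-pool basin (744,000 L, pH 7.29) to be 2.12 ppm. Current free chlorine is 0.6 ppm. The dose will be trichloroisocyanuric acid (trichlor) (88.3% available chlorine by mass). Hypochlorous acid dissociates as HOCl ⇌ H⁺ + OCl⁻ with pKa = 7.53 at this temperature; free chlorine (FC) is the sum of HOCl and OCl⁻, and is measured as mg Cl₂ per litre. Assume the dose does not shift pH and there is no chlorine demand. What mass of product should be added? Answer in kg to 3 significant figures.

[OCl⁻]/[HOCl] = 10^(pH − pKa) = 10^(7.29 − 7.53) = 0.5754; fraction as HOCl = 1/(1 + 0.5754) = 0.6347.
Free chlorine required for 2.12 ppm HOCl: 2.12 / 0.6347 = 3.34 ppm.
FC to add: 3.34 − 0.6 = 2.74 mg/L as Cl₂.
Cl₂ equivalent: 2.74 mg/L × 744,000 L = 2039 g.
Product at 88.3% available Cl: 2039 / 0.883 = 2309 g.

2.31 kg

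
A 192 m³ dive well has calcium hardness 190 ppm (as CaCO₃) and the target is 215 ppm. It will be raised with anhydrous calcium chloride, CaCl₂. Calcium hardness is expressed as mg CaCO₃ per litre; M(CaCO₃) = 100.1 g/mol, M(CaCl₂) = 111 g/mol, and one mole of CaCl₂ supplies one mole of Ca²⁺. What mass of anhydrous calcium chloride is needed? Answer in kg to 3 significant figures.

Volume: 192 m³ = 192,000 L.
Hardness to add: (215 − 190) = 25 mg/L as CaCO₃ × 192,000 L = 4800 g as CaCO₃.
Moles of Ca²⁺ (1 mol Ca²⁺ ≡ 1 mol CaCO₃): 4800 / 100.1 g/mol = 47.95 mol.
Mass of CaCl₂: 47.95 × 111 = 5323 g.

5.32 kg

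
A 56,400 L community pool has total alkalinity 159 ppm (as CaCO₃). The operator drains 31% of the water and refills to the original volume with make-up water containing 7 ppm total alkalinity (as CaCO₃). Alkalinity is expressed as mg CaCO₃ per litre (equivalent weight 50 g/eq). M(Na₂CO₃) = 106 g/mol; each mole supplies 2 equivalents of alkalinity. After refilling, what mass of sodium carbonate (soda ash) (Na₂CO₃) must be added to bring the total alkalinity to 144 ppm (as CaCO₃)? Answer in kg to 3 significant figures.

1.92 kg

After draining 31% and refilling: 159 × 0.69 + 7 × 0.31 = 111.88 ppm.
Deficit to target: 144 − 111.88 = 32.12 mg/L.
As CaCO₃: 32.12 mg/L × 56,400 L = 1812 g; ÷ 50 g/eq ÷ 2 = 18.12 mol Na₂CO₃.
Mass: 18.12 × 106 = 1920 g.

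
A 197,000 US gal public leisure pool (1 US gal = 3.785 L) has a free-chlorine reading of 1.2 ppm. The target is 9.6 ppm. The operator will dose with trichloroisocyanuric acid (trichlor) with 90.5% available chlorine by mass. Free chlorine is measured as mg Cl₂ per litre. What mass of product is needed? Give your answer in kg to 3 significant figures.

6.92 kg

Volume: 197,000 US gal × 3.785 L/gal = 745,645 L.
Chlorine deficit: 9.6 − 1.2 = 8.4 ppm = 8.4 mg/L as Cl₂.
Cl₂ equivalent needed: 8.4 mg/L × 745,645 L = 6,263,000 mg = 6263 g.
Product at 90.5% available chlorine: 6263 / 0.905 = 6921 g.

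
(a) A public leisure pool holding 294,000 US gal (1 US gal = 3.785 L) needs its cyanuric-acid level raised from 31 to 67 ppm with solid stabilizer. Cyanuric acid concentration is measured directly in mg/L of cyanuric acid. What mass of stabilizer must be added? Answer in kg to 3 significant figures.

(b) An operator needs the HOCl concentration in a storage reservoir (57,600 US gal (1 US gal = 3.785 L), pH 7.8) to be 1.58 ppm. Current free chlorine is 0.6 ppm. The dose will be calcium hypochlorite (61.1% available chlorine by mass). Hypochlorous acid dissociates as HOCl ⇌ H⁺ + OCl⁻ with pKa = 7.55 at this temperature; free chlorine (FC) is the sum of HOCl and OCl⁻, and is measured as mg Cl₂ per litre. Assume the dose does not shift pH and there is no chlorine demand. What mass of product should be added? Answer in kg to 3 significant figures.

(a) 40.1 kg; (b) 1.35 kg

(a) Volume: 294,000 US gal × 3.785 L/gal = 1,112,790 L.
(a) CYA to add: (67 − 31) = 36 mg/L × 1,112,790 L = 40,060 g cyanuric acid.

(b) Volume: 57,600 US gal × 3.785 L/gal = 218,016 L.
(b) [OCl⁻]/[HOCl] = 10^(pH − pKa) = 10^(7.8 − 7.55) = 1.778; fraction as HOCl = 1/(1 + 1.778) = 0.3599.
(b) Free chlorine required for 1.58 ppm HOCl: 1.58 / 0.3599 = 4.39 ppm.
(b) FC to add: 4.39 − 0.6 = 3.79 mg/L as Cl₂.
(b) Cl₂ equivalent: 3.79 mg/L × 218,016 L = 826.2 g.
(b) Product at 61.1% available Cl: 826.2 / 0.611 = 1352 g.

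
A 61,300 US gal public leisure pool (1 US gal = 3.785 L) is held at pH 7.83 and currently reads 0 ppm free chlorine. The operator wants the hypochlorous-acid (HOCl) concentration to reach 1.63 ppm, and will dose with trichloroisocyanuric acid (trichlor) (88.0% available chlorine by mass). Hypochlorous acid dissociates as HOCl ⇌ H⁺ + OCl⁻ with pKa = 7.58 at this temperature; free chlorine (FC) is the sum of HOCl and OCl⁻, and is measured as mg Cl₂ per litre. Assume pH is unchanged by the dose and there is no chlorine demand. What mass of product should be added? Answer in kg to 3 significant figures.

Volume: 61,300 US gal × 3.785 L/gal = 232,020 L.
[OCl⁻]/[HOCl] = 10^(pH − pKa) = 10^(7.83 − 7.58) = 1.778; fraction as HOCl = 1/(1 + 1.778) = 0.3599.
Free chlorine required for 1.63 ppm HOCl: 1.63 / 0.3599 = 4.529 ppm.
FC to add: 4.529 − 0 = 4.529 mg/L as Cl₂.
Cl₂ equivalent: 4.529 mg/L × 232,020 L = 1051 g.
Product at 88.0% available Cl: 1051 / 0.88 = 1194 g.

1.19 kg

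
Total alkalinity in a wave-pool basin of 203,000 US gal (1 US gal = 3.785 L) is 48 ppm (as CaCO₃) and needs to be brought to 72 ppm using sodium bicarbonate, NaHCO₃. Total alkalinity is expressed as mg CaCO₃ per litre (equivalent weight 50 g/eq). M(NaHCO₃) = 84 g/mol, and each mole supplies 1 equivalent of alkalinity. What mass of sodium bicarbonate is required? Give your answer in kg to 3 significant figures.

Volume: 203,000 US gal × 3.785 L/gal = 768,355 L.
Alkalinity to add: (72 − 48) = 24 mg/L as CaCO₃ × 768,355 L = 18,440 g as CaCO₃.
Equivalents: 18,440 g ÷ 50 g/eq = 368.8 eq.
NaHCO₃ supplies 1 eq per mole → 368.8 mol.
Mass: 368.8 mol × 84 g/mol = 30,980 g.

31.0 kg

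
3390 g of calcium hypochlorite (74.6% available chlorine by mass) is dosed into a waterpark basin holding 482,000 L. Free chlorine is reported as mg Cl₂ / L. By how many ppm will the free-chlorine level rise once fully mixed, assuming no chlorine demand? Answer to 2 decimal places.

5.25 ppm

Available chlorine delivered: 3390 g × 0.746 = 2529 g as Cl₂.
Concentration rise: 2529 g / 482,000 L = 5.247 mg/L = 5.25 ppm.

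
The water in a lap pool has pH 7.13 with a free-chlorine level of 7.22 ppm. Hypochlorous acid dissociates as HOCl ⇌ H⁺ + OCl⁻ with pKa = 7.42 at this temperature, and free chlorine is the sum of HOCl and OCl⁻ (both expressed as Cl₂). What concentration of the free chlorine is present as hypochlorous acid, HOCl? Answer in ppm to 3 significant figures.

[OCl⁻]/[HOCl] = 10^(pH − pKa) = 10^(7.13 − 7.42) = 10^-0.29 = 0.5129.
Fraction as HOCl = 1 / (1 + 0.5129) = 0.661.
HOCl = 0.661 × 7.22 ppm = 4.772 ppm.

4.77 ppm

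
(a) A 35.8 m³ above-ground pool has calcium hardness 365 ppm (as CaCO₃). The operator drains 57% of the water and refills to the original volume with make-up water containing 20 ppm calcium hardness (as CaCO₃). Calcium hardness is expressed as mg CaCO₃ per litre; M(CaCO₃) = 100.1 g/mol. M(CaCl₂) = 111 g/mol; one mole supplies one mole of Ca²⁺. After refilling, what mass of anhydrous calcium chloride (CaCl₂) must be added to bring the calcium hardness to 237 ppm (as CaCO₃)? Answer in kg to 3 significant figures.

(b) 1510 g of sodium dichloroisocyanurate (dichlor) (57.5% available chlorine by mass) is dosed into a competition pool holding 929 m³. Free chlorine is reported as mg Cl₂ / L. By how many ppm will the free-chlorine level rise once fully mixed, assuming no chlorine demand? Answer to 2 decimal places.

(a) Volume: 35.8 m³ = 35,800 L.
(a) After draining 57% and refilling: 365 × 0.43 + 20 × 0.57 = 168.35 ppm.
(a) Deficit to target: 237 − 168.35 = 68.65 mg/L.
(a) As CaCO₃: 68.65 mg/L × 35,800 L = 2458 g; ÷ 100.1 = 24.55 mol Ca²⁺.
(a) Mass: 24.55 × 111 = 2725 g.

(b) Volume: 929 m³ = 929,000 L.
(b) Available chlorine delivered: 1510 g × 0.575 = 868.2 g as Cl₂.
(b) Concentration rise: 868.2 g / 929,000 L = 0.9346 mg/L = 0.93 ppm.

(a) 2.73 kg; (b) 0.93 ppm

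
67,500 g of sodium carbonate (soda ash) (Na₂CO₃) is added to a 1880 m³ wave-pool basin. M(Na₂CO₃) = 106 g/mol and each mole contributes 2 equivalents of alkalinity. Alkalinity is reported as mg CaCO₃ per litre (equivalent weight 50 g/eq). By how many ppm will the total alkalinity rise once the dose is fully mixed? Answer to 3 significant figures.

33.9 ppm

Volume: 1880 m³ = 1,880,000 L.
Moles of Na₂CO₃: 67,500 g ÷ 106 g/mol = 636.8 mol → 1274 eq of alkalinity.
As CaCO₃: 1274 eq × 50 g/eq = 63,680 g.
Rise: 63,680 g / 1,880,000 L × 1000 = 33.87 mg/L.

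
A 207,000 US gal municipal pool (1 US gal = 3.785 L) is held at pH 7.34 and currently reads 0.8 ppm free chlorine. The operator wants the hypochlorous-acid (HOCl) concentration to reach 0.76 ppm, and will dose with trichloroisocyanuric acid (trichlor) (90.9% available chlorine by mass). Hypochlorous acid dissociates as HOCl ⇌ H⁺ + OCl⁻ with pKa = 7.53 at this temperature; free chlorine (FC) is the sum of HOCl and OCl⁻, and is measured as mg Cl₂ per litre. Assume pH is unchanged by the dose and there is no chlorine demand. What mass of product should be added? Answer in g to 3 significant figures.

388 g

Volume: 207,000 US gal × 3.785 L/gal = 783,495 L.
[OCl⁻]/[HOCl] = 10^(pH − pKa) = 10^(7.34 − 7.53) = 0.6457; fraction as HOCl = 1/(1 + 0.6457) = 0.6077.
Free chlorine required for 0.76 ppm HOCl: 0.76 / 0.6077 = 1.251 ppm.
FC to add: 1.251 − 0.8 = 0.4507 mg/L as Cl₂.
Cl₂ equivalent: 0.4507 mg/L × 783,495 L = 353.1 g.
Product at 90.9% available Cl: 353.1 / 0.909 = 388.5 g.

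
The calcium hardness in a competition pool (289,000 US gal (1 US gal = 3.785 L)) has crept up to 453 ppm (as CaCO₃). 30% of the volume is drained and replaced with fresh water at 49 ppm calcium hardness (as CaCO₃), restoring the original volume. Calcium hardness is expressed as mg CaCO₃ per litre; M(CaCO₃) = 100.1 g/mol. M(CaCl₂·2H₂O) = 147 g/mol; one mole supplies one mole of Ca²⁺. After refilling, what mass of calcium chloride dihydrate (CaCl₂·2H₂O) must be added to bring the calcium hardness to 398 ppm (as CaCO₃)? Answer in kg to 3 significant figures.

Volume: 289,000 US gal × 3.785 L/gal = 1,093,865 L.
After draining 30% and refilling: 453 × 0.70 + 49 × 0.30 = 331.8 ppm.
Deficit to target: 398 − 331.8 = 66.2 mg/L.
As CaCO₃: 66.2 mg/L × 1,093,865 L = 72,410 g; ÷ 100.1 = 723.4 mol Ca²⁺.
Mass: 723.4 × 147 = 106,300 g.

106 kg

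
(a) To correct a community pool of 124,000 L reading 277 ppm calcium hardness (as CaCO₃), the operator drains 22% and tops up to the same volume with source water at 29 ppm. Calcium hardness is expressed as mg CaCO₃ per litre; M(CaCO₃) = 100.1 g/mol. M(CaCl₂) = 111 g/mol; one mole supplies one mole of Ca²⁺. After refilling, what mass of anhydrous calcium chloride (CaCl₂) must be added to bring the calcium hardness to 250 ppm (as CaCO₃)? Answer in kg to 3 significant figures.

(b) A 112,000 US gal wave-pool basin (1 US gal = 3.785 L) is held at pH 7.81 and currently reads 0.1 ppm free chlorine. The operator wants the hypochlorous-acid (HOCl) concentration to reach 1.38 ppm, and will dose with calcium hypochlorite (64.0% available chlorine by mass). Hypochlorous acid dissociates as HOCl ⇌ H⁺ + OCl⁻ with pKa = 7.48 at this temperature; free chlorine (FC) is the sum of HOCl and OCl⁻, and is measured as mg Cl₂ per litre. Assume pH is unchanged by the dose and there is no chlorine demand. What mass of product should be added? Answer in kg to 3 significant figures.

(a) After draining 22% and refilling: 277 × 0.78 + 29 × 0.22 = 222.44 ppm.
(a) Deficit to target: 250 − 222.44 = 27.56 mg/L.
(a) As CaCO₃: 27.56 mg/L × 124,000 L = 3417 g; ÷ 100.1 = 34.14 mol Ca²⁺.
(a) Mass: 34.14 × 111 = 3790 g.

(b) Volume: 112,000 US gal × 3.785 L/gal = 423,920 L.
(b) [OCl⁻]/[HOCl] = 10^(pH − pKa) = 10^(7.81 − 7.48) = 2.138; fraction as HOCl = 1/(1 + 2.138) = 0.3187.
(b) Free chlorine required for 1.38 ppm HOCl: 1.38 / 0.3187 = 4.33 ppm.
(b) FC to add: 4.33 − 0.1 = 4.23 mg/L as Cl₂.
(b) Cl₂ equivalent: 4.23 mg/L × 423,920 L = 1793 g.
(b) Product at 64.0% available Cl: 1793 / 0.64 = 2802 g.

(a) 3.79 kg; (b) 2.80 kg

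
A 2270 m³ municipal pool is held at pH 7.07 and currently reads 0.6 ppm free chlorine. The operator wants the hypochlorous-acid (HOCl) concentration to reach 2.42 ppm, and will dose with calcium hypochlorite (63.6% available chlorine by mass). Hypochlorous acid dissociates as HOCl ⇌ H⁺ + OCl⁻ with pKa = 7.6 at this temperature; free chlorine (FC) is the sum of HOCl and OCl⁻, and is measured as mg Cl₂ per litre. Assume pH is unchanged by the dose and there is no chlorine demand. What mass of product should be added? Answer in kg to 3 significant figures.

Volume: 2270 m³ = 2,270,000 L.
[OCl⁻]/[HOCl] = 10^(pH − pKa) = 10^(7.07 − 7.6) = 0.2951; fraction as HOCl = 1/(1 + 0.2951) = 0.7721.
Free chlorine required for 2.42 ppm HOCl: 2.42 / 0.7721 = 3.134 ppm.
FC to add: 3.134 − 0.6 = 2.534 mg/L as Cl₂.
Cl₂ equivalent: 2.534 mg/L × 2,270,000 L = 5753 g.
Product at 63.6% available Cl: 5753 / 0.636 = 9045 g.

9.04 kg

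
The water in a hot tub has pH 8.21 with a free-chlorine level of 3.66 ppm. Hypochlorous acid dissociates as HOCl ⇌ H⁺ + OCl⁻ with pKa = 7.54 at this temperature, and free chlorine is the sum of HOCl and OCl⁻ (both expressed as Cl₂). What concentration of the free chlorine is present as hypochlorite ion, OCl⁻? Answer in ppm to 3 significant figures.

[OCl⁻]/[HOCl] = 10^(pH − pKa) = 10^(8.21 − 7.54) = 10^0.67 = 4.677.
Fraction as HOCl = 1 / (1 + 4.677) = 0.1761.
OCl⁻ = (1 − 0.1761) × 3.66 ppm = 3.015 ppm.

3.02 ppm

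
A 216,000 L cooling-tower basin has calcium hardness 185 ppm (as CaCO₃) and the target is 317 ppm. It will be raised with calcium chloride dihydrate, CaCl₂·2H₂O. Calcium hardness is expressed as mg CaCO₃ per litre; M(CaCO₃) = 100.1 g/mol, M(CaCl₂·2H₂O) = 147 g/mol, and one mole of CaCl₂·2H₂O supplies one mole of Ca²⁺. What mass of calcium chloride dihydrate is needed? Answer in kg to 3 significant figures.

41.9 kg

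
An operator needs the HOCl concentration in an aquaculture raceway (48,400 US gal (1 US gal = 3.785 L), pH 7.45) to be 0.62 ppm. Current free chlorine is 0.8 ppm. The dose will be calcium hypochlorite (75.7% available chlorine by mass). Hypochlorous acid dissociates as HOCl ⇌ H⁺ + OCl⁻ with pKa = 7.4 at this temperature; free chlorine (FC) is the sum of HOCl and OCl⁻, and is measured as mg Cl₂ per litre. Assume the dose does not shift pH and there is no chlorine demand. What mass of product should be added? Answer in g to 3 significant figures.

Volume: 48,400 US gal × 3.785 L/gal = 183,194 L.
[OCl⁻]/[HOCl] = 10^(pH − pKa) = 10^(7.45 − 7.4) = 1.122; fraction as HOCl = 1/(1 + 1.122) = 0.4712.
Free chlorine required for 0.62 ppm HOCl: 0.62 / 0.4712 = 1.316 ppm.
FC to add: 1.316 − 0.8 = 0.5157 mg/L as Cl₂.
Cl₂ equivalent: 0.5157 mg/L × 183,194 L = 94.46 g.
Product at 75.7% available Cl: 94.46 / 0.757 = 124.8 g.

125 g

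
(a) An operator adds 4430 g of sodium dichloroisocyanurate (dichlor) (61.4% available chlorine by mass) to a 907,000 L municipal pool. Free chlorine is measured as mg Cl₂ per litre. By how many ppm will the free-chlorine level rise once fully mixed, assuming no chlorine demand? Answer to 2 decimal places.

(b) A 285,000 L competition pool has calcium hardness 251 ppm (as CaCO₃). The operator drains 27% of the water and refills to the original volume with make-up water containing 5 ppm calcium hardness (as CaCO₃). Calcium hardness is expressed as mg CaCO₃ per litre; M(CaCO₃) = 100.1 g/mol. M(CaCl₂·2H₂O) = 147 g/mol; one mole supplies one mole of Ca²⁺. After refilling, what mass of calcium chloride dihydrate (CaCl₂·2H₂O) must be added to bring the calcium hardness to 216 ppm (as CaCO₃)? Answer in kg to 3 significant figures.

(a) Available chlorine delivered: 4430 g × 0.614 = 2720 g as Cl₂.
(a) Concentration rise: 2720 g / 907,000 L = 2.999 mg/L = 3.00 ppm.

(b) After draining 27% and refilling: 251 × 0.73 + 5 × 0.27 = 184.58 ppm.
(b) Deficit to target: 216 − 184.58 = 31.42 mg/L.
(b) As CaCO₃: 31.42 mg/L × 285,000 L = 8955 g; ÷ 100.1 = 89.46 mol Ca²⁺.
(b) Mass: 89.46 × 147 = 13,150 g.

(a) 3.00 ppm; (b) 13.2 kg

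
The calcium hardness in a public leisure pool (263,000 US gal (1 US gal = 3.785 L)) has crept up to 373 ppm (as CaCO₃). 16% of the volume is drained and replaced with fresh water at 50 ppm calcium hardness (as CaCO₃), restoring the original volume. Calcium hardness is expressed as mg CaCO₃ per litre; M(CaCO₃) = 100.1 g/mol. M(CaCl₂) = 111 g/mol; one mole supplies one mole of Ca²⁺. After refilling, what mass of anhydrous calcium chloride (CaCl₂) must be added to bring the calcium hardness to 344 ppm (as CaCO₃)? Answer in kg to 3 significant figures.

25.0 kg

Volume: 263,000 US gal × 3.785 L/gal = 995,455 L.
After draining 16% and refilling: 373 × 0.84 + 50 × 0.16 = 321.32 ppm.
Deficit to target: 344 − 321.32 = 22.68 mg/L.
As CaCO₃: 22.68 mg/L × 995,455 L = 22,580 g; ÷ 100.1 = 225.5 mol Ca²⁺.
Mass: 225.5 × 111 = 25,040 g.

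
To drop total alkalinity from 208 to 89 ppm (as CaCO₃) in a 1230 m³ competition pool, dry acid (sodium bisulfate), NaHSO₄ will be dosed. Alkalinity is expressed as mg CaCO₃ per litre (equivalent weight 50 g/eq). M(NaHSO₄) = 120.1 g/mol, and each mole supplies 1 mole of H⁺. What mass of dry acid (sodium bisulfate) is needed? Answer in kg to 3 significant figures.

Volume: 1230 m³ = 1,230,000 L.
Alkalinity to neutralize: (208 − 89) = 119 mg/L as CaCO₃ × 1,230,000 L = 146,400 g as CaCO₃.
Equivalents of H⁺ required: 146,400 ÷ 50 g/eq = 2927 eq = 2927 mol NaHSO₄.
Mass of NaHSO₄: 2927 × 120.1 = 351,600 g.

352 kg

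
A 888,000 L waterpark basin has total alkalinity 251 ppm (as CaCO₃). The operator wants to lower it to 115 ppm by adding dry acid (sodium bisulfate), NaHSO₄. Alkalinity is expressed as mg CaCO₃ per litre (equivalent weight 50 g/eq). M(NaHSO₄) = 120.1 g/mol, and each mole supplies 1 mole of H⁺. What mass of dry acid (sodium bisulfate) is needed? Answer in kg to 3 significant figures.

290 kg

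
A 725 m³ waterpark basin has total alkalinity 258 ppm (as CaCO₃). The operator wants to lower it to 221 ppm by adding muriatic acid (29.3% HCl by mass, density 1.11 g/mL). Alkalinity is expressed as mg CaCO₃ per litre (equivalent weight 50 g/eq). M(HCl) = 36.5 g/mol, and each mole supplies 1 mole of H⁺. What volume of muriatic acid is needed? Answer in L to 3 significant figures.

60.2 L

Volume: 725 m³ = 725,000 L.
Alkalinity to neutralize: (258 − 221) = 37 mg/L as CaCO₃ × 725,000 L = 26,820 g as CaCO₃.
Equivalents of H⁺ required: 26,820 ÷ 50 g/eq = 536.5 eq = 536.5 mol HCl.
Mass of HCl: 536.5 × 36.5 = 19,580 g.
Mass of 29.3% solution: 19,580 / 0.293 = 66,830 g.
Volume: 66,830 g ÷ 1.11 g/mL = 60,210 mL.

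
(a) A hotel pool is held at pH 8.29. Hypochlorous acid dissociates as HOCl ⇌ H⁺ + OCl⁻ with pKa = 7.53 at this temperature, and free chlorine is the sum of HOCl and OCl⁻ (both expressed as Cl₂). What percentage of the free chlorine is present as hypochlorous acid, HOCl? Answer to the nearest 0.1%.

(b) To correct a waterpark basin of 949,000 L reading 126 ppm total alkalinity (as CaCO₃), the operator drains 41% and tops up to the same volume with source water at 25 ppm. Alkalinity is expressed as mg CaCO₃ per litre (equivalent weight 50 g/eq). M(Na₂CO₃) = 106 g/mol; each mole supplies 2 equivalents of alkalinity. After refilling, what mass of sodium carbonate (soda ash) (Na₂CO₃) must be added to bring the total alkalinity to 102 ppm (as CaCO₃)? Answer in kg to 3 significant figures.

(a) 14.8%; (b) 17.5 kg

(a) [OCl⁻]/[HOCl] = 10^(pH − pKa) = 10^(8.29 − 7.53) = 10^0.76 = 5.754.
(a) Fraction as HOCl = 1 / (1 + 5.754) = 0.1481.

(b) After draining 41% and refilling: 126 × 0.59 + 25 × 0.41 = 84.59 ppm.
(b) Deficit to target: 102 − 84.59 = 17.41 mg/L.
(b) As CaCO₃: 17.41 mg/L × 949,000 L = 16,520 g; ÷ 50 g/eq ÷ 2 = 165.2 mol Na₂CO₃.
(b) Mass: 165.2 × 106 = 17,510 g.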